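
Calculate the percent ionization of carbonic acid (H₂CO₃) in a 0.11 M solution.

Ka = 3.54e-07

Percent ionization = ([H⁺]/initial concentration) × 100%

Using Ka equilibrium: x² + Ka×x - Ka×C = 0. Solving: [H⁺] = 1.9716e-04. Percent = (1.9716e-04/0.11) × 100

Percent ionization = 0.179%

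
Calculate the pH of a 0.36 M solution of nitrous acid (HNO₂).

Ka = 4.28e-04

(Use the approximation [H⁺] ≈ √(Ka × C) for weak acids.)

[H⁺] = √(Ka × C) = √(4.28e-04 × 0.36) = 1.2413e-02. pH = -log(1.2413e-02)

pH = 1.91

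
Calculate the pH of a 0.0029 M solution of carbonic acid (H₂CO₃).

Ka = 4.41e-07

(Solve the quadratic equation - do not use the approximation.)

x² + Ka×x - Ka×C = 0. Using quadratic formula: [H⁺] = 3.5542e-05

pH = 4.45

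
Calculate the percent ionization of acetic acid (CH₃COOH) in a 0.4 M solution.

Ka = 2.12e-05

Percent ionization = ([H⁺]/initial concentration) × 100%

Using Ka equilibrium: x² + Ka×x - Ka×C = 0. Solving: [H⁺] = 2.9015e-03. Percent = (2.9015e-03/0.4) × 100

Percent ionization = 0.725%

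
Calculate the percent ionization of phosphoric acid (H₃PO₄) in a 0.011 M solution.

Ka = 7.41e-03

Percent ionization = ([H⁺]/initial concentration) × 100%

Using Ka equilibrium: x² + Ka×x - Ka×C = 0. Solving: [H⁺] = 6.0539e-03. Percent = (6.0539e-03/0.011) × 100

Percent ionization = 55%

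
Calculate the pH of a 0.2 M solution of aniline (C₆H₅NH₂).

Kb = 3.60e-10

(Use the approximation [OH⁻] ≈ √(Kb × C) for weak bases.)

[OH⁻] = √(Kb × C) = √(3.60e-10 × 0.2) = 8.4853e-06. pOH = 5.07, pH = 14 - pOH

pH = 8.93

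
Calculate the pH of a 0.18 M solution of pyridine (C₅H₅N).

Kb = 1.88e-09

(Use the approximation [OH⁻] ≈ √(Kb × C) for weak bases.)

[OH⁻] = √(Kb × C) = √(1.88e-09 × 0.18) = 1.8396e-05. pOH = 4.74, pH = 14 - pOH

pH = 9.26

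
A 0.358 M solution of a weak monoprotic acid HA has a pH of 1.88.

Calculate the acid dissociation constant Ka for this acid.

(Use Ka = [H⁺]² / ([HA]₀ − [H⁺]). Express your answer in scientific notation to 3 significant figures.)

[H⁺] = 10^(−pH) = 10^(−1.88) = 1.318e-02 M. For HA ⇌ H⁺ + A⁻, Ka = [H⁺][A⁻]/[HA] = [H⁺]² / ([HA]₀ − [H⁺]) = (1.318e-02)² / (0.358 − 1.318e-02) = 5.04e-04.

K_a = 5.04e-04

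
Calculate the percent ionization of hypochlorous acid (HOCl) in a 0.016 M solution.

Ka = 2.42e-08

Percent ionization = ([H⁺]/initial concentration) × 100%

Using Ka equilibrium: x² + Ka×x - Ka×C = 0. Solving: [H⁺] = 1.9665e-05. Percent = (1.9665e-05/0.016) × 100

Percent ionization = 0.123%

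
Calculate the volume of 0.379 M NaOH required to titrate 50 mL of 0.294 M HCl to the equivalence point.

At equivalence: moles acid = moles base. moles HCl = 0.294 × 50/1000 = 0.0147 mol. V_base = moles / 0.379 × 1000 = 38.8 mL.

V_{base} = 38.8 mL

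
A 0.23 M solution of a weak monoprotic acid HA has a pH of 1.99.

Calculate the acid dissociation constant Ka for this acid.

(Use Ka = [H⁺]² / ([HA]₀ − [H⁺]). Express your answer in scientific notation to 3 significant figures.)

[H⁺] = 10^(−pH) = 10^(−1.99) = 1.023e-02 M. For HA ⇌ H⁺ + A⁻, Ka = [H⁺][A⁻]/[HA] = [H⁺]² / ([HA]₀ − [H⁺]) = (1.023e-02)² / (0.23 − 1.023e-02) = 4.76e-04.

K_a = 4.76e-04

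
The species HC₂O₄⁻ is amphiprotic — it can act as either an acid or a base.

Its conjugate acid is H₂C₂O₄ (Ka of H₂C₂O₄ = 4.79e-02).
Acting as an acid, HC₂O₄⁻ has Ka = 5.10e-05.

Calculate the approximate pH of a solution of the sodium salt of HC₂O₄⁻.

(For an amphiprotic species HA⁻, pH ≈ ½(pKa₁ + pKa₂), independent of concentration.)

pKa₁ = -log(4.79e-02) = 1.32; pKa₂ = -log(5.10e-05) = 4.29. For an amphiprotic species, pH ≈ ½(pKa₁ + pKa₂) = ½(1.32 + 4.29) = 2.81.

pH = 2.81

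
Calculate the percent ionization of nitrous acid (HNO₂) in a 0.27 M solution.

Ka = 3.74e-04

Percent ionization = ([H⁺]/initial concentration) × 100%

Using Ka equilibrium: x² + Ka×x - Ka×C = 0. Solving: [H⁺] = 9.8636e-03. Percent = (9.8636e-03/0.27) × 100

Percent ionization = 3.65%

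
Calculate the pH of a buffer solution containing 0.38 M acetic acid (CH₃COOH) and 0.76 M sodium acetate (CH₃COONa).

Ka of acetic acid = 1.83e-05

pKa = -log(1.83e-05) = 4.74. pH = pKa + log([A⁻]/[HA]) = 4.74 + log(0.76/0.38)

pH = 5.04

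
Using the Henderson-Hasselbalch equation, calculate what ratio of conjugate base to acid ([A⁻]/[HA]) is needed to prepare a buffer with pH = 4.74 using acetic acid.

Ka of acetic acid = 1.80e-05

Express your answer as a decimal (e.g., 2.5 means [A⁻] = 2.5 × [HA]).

pKa = -log(1.80e-05) = 4.7447. pH = pKa + log([A⁻]/[HA]), so log([A⁻]/[HA]) = pH − pKa = 4.74 − 4.7447 = -0.0047. [A⁻]/[HA] = 10^(-0.0047) = 0.989

[A⁻]/[HA] = 0.989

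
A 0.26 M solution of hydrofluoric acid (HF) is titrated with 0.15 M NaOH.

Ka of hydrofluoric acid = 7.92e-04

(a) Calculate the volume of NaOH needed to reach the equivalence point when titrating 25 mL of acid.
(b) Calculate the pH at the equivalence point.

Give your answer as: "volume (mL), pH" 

moles acid = 0.26 × 25/1000 = 0.0065 mol; V_base = moles/0.15 × 1000 = 43.3 mL. At equivalence only the conjugate base is present: [A⁻] = 0.0065/0.068 = 9.5122e-02 M. Kb = Kw/Ka = 1.26e-11; [OH⁻] = √(Kb × [A⁻]) = 1.0959e-06; pOH = 5.96; pH = 14 - pOH = 8.04.

V = 43.3 mL, pH = 8.04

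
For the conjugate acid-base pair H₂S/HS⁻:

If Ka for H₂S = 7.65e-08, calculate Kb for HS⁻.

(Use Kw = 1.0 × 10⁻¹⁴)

For a conjugate pair Ka × Kb = Kw, so Kb = Kw/Ka = 1.0 × 10⁻¹⁴ / 7.65e-08 = 1.31e-07.

K_b = 1.31e-07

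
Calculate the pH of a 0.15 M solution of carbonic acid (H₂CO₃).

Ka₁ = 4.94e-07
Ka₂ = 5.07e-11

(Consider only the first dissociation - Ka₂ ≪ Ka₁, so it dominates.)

First dissociation dominates. From Ka₁ = [H⁺][HA⁻]/[H₂A], x² + Ka₁·x − Ka₁·C = 0 with C = 0.15 M and Ka₁ = 4.94e-07. Solving: [H⁺] = (−Ka₁ + √(Ka₁² + 4·Ka₁·C)) / 2 = 2.7197e-04 M. pH = -log(2.7197e-04) = 3.57.

pH = 3.57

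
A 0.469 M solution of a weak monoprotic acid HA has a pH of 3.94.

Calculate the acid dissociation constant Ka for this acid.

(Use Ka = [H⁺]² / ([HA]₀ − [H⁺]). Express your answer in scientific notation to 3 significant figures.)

[H⁺] = 10^(−pH) = 10^(−3.94) = 1.148e-04 M. For HA ⇌ H⁺ + A⁻, Ka = [H⁺][A⁻]/[HA] = [H⁺]² / ([HA]₀ − [H⁺]) = (1.148e-04)² / (0.469 − 1.148e-04) = 2.81e-08.

K_a = 2.81e-08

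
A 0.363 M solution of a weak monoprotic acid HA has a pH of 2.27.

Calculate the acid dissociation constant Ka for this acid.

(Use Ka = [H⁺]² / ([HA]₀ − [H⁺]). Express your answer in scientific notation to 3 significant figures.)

[H⁺] = 10^(−pH) = 10^(−2.27) = 5.370e-03 M. For HA ⇌ H⁺ + A⁻, Ka = [H⁺][A⁻]/[HA] = [H⁺]² / ([HA]₀ − [H⁺]) = (5.370e-03)² / (0.363 − 5.370e-03) = 8.06e-05.

K_a = 8.06e-05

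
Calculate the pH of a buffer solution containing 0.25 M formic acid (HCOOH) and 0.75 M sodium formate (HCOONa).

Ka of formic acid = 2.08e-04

pKa = -log(2.08e-04) = 3.68. pH = pKa + log([A⁻]/[HA]) = 3.68 + log(0.75/0.25)

pH = 4.16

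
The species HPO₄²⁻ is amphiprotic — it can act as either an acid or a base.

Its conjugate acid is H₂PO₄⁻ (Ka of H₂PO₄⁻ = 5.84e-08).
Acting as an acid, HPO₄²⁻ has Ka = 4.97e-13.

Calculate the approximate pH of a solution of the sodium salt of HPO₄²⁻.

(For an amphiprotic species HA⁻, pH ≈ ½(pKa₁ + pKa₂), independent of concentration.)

pKa₁ = -log(5.84e-08) = 7.23; pKa₂ = -log(4.97e-13) = 12.30. For an amphiprotic species, pH ≈ ½(pKa₁ + pKa₂) = ½(7.23 + 12.30) = 9.77.

pH = 9.77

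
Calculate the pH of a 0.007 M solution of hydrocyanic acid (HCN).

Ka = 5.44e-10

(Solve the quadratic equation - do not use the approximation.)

x² + Ka×x - Ka×C = 0. Using quadratic formula: [H⁺] = 1.9511e-06

pH = 5.71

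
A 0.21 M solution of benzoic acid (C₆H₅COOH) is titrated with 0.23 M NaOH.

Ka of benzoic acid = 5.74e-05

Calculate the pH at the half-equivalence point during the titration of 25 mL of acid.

At half-equivalence [HA] = [A⁻], so Henderson-Hasselbalch gives pH = pKa = -log(5.74e-05) = 4.24.

pH = pKa = 4.24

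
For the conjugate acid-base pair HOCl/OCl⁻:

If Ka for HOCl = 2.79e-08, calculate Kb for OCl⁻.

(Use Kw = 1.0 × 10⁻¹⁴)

For a conjugate pair Ka × Kb = Kw, so Kb = Kw/Ka = 1.0 × 10⁻¹⁴ / 2.79e-08 = 3.58e-07.

K_b = 3.58e-07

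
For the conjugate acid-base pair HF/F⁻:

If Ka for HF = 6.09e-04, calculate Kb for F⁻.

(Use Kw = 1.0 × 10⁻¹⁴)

For a conjugate pair Ka × Kb = Kw, so Kb = Kw/Ka = 1.0 × 10⁻¹⁴ / 6.09e-04 = 1.64e-11.

K_b = 1.64e-11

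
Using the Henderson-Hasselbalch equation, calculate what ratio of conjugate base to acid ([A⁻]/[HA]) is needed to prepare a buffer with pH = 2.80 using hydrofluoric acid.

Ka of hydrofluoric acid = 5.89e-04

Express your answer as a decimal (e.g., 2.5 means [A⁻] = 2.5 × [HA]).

pKa = -log(5.89e-04) = 3.2299. pH = pKa + log([A⁻]/[HA]), so log([A⁻]/[HA]) = pH − pKa = 2.80 − 3.2299 = -0.4299. [A⁻]/[HA] = 10^(-0.4299) = 0.372

[A⁻]/[HA] = 0.372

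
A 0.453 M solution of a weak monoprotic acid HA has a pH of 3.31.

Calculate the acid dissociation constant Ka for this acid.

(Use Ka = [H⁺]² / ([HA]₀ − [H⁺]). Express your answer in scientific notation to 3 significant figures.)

[H⁺] = 10^(−pH) = 10^(−3.31) = 4.898e-04 M. For HA ⇌ H⁺ + A⁻, Ka = [H⁺][A⁻]/[HA] = [H⁺]² / ([HA]₀ − [H⁺]) = (4.898e-04)² / (0.453 − 4.898e-04) = 5.30e-07.

K_a = 5.30e-07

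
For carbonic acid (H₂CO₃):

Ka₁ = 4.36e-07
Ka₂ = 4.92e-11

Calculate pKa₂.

pKa₂ = -log(Ka₂) = -log(4.92e-11) = 10.31.

pK_{a2} = 10.31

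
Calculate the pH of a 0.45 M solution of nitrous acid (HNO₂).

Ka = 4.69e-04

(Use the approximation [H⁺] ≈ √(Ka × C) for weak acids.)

[H⁺] = √(Ka × C) = √(4.69e-04 × 0.45) = 1.4528e-02. pH = -log(1.4528e-02)

pH = 1.84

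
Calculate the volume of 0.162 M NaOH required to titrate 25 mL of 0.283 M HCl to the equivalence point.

At equivalence: moles acid = moles base. moles HCl = 0.283 × 25/1000 = 0.007075 mol. V_base = moles / 0.162 × 1000 = 43.7 mL.

V_{base} = 43.7 mL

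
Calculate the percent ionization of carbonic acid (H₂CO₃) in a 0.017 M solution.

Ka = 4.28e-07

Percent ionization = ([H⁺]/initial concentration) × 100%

Using Ka equilibrium: x² + Ka×x - Ka×C = 0. Solving: [H⁺] = 8.5086e-05. Percent = (8.5086e-05/0.017) × 100

Percent ionization = 0.501%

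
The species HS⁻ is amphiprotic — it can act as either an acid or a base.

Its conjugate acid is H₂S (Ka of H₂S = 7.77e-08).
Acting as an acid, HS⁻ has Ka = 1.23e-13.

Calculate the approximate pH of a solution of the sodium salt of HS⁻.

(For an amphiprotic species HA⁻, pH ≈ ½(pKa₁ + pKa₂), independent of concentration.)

pKa₁ = -log(7.77e-08) = 7.11; pKa₂ = -log(1.23e-13) = 12.91. For an amphiprotic species, pH ≈ ½(pKa₁ + pKa₂) = ½(7.11 + 12.91) = 10.01.

pH = 10.01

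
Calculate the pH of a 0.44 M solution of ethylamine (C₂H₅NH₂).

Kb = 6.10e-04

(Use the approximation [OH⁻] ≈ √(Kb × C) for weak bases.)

[OH⁻] = √(Kb × C) = √(6.10e-04 × 0.44) = 1.6383e-02. pOH = 1.79, pH = 14 - pOH

pH = 12.21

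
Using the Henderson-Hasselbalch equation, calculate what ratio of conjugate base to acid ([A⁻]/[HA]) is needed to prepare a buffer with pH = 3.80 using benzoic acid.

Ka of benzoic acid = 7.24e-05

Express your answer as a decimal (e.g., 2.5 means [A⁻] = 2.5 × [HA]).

pKa = -log(7.24e-05) = 4.1403. pH = pKa + log([A⁻]/[HA]), so log([A⁻]/[HA]) = pH − pKa = 3.80 − 4.1403 = -0.3403. [A⁻]/[HA] = 10^(-0.3403) = 0.457

[A⁻]/[HA] = 0.457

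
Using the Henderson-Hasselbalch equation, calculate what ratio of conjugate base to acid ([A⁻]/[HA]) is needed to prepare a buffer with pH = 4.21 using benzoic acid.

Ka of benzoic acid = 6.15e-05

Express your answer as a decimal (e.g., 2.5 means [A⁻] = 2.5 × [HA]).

pKa = -log(6.15e-05) = 4.2111. pH = pKa + log([A⁻]/[HA]), so log([A⁻]/[HA]) = pH − pKa = 4.21 − 4.2111 = -0.0011. [A⁻]/[HA] = 10^(-0.0011) = 0.997

[A⁻]/[HA] = 0.997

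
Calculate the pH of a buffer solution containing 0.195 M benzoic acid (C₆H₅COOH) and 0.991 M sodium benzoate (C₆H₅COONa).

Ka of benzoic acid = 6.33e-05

pKa = -log(6.33e-05) = 4.20. pH = pKa + log([A⁻]/[HA]) = 4.20 + log(0.991/0.195)

pH = 4.90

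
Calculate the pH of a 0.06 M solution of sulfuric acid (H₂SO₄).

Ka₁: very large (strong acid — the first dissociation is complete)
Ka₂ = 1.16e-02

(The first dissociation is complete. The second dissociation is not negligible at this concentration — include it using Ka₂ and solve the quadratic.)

First dissociation is complete: [H⁺]₀ = [HSO₄⁻]₀ = C = 0.06 M. Second dissociation HSO₄⁻ ⇌ H⁺ + SO₄²⁻: let x = [SO₄²⁻]. Ka₂ = (C + x)·x / (C − x) = 1.16e-02 → x² + (C + Ka₂)·x − Ka₂·C = 0 → x² + 0.07160·x − 6.960e-04 = 0. x = (−0.07160 + √(0.07160² + 4 × 6.960e-04)) / 2 = 8.6707e-03 M. [H⁺] = C + x = 0.06 + 8.6707e-03 = 6.8671e-02 M. pH = -log(6.8671e-02) = 1.16.

pH = 1.16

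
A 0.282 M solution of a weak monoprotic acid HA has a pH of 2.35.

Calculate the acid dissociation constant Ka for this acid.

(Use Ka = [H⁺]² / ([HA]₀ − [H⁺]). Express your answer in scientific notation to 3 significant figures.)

[H⁺] = 10^(−pH) = 10^(−2.35) = 4.467e-03 M. For HA ⇌ H⁺ + A⁻, Ka = [H⁺][A⁻]/[HA] = [H⁺]² / ([HA]₀ − [H⁺]) = (4.467e-03)² / (0.282 − 4.467e-03) = 7.19e-05.

K_a = 7.19e-05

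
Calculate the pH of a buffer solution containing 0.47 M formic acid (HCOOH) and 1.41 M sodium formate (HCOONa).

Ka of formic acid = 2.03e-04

pKa = -log(2.03e-04) = 3.69. pH = pKa + log([A⁻]/[HA]) = 3.69 + log(1.41/0.47)

pH = 4.17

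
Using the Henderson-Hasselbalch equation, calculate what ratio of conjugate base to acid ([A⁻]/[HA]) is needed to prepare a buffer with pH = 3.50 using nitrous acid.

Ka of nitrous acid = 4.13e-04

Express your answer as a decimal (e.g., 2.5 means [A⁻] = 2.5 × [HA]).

pKa = -log(4.13e-04) = 3.3840. pH = pKa + log([A⁻]/[HA]), so log([A⁻]/[HA]) = pH − pKa = 3.50 − 3.3840 = 0.1160. [A⁻]/[HA] = 10^(0.1160) = 1.31

[A⁻]/[HA] = 1.31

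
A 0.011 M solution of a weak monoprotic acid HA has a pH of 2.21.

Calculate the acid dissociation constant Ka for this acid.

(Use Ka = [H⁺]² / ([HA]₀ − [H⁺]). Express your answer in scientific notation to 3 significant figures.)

[H⁺] = 10^(−pH) = 10^(−2.21) = 6.166e-03 M. For HA ⇌ H⁺ + A⁻, Ka = [H⁺][A⁻]/[HA] = [H⁺]² / ([HA]₀ − [H⁺]) = (6.166e-03)² / (0.011 − 6.166e-03) = 7.86e-03.

K_a = 7.86e-03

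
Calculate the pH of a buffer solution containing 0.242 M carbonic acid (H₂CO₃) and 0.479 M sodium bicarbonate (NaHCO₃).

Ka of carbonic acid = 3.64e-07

pKa = -log(3.64e-07) = 6.44. pH = pKa + log([A⁻]/[HA]) = 6.44 + log(0.479/0.242)

pH = 6.74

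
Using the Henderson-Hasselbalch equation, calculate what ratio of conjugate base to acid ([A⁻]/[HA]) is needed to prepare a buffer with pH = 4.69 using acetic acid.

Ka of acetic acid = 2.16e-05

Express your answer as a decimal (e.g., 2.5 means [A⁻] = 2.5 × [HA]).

pKa = -log(2.16e-05) = 4.6655. pH = pKa + log([A⁻]/[HA]), so log([A⁻]/[HA]) = pH − pKa = 4.69 − 4.6655 = 0.0245. [A⁻]/[HA] = 10^(0.0245) = 1.06

[A⁻]/[HA] = 1.06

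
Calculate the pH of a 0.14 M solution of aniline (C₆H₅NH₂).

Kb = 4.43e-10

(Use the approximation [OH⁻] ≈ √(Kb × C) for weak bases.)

[OH⁻] = √(Kb × C) = √(4.43e-10 × 0.14) = 7.8753e-06. pOH = 5.10, pH = 14 - pOH

pH = 8.90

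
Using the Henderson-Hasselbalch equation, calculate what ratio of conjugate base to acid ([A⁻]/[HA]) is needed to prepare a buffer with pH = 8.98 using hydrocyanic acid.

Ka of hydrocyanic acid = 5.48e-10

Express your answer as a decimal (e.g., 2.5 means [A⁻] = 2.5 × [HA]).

pKa = -log(5.48e-10) = 9.2612. pH = pKa + log([A⁻]/[HA]), so log([A⁻]/[HA]) = pH − pKa = 8.98 − 9.2612 = -0.2812. [A⁻]/[HA] = 10^(-0.2812) = 0.523

[A⁻]/[HA] = 0.523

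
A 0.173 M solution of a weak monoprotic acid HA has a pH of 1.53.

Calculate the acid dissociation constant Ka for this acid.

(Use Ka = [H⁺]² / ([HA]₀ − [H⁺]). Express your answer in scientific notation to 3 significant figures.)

[H⁺] = 10^(−pH) = 10^(−1.53) = 2.951e-02 M. For HA ⇌ H⁺ + A⁻, Ka = [H⁺][A⁻]/[HA] = [H⁺]² / ([HA]₀ − [H⁺]) = (2.951e-02)² / (0.173 − 2.951e-02) = 6.07e-03.

K_a = 6.07e-03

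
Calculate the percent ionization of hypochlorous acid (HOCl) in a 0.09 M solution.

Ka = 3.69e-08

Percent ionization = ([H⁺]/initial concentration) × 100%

Using Ka equilibrium: x² + Ka×x - Ka×C = 0. Solving: [H⁺] = 5.7610e-05. Percent = (5.7610e-05/0.09) × 100

Percent ionization = 0.064%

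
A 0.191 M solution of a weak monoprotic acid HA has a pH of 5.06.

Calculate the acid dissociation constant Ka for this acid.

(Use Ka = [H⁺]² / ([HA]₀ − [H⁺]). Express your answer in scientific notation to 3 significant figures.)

[H⁺] = 10^(−pH) = 10^(−5.06) = 8.710e-06 M. For HA ⇌ H⁺ + A⁻, Ka = [H⁺][A⁻]/[HA] = [H⁺]² / ([HA]₀ − [H⁺]) = (8.710e-06)² / (0.191 − 8.710e-06) = 3.97e-10.

K_a = 3.97e-10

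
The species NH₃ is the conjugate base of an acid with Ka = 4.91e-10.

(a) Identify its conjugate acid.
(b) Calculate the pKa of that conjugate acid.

(a) The conjugate acid is formed by adding one H⁺ to NH₃, giving NH₄⁺. (b) pKa = -log(Ka) = -log(4.91e-10) = 9.31.

Conjugate acid: NH₄⁺; pK_a = 9.31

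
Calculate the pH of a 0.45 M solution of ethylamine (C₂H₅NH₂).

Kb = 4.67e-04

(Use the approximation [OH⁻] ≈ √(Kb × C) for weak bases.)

[OH⁻] = √(Kb × C) = √(4.67e-04 × 0.45) = 1.4497e-02. pOH = 1.84, pH = 14 - pOH

pH = 12.16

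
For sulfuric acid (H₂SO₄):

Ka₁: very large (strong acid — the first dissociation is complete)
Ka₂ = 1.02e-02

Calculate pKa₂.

pKa₂ = -log(Ka₂) = -log(1.02e-02) = 1.99.

pK_{a2} = 1.99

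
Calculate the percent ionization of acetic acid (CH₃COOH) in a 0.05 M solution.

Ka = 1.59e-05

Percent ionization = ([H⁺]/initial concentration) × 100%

Using Ka equilibrium: x² + Ka×x - Ka×C = 0. Solving: [H⁺] = 8.8371e-04. Percent = (8.8371e-04/0.05) × 100

Percent ionization = 1.77%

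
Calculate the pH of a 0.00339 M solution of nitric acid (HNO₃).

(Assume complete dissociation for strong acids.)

[H⁺] = 0.00339 M for strong acid. pH = -log[H⁺] = -log(0.00339)

pH = 2.47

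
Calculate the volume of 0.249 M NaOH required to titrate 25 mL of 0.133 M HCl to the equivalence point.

At equivalence: moles acid = moles base. moles HCl = 0.133 × 25/1000 = 0.003325 mol. V_base = moles / 0.249 × 1000 = 13.4 mL.

V_{base} = 13.4 mL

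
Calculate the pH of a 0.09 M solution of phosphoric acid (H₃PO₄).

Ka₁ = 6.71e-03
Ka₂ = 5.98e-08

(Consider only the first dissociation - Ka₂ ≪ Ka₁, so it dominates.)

First dissociation dominates. From Ka₁ = [H⁺][HA⁻]/[H₂A], x² + Ka₁·x − Ka₁·C = 0 with C = 0.09 M and Ka₁ = 6.71e-03. Solving: [H⁺] = (−Ka₁ + √(Ka₁² + 4·Ka₁·C)) / 2 = 2.1447e-02 M. pH = -log(2.1447e-02) = 1.67.

pH = 1.67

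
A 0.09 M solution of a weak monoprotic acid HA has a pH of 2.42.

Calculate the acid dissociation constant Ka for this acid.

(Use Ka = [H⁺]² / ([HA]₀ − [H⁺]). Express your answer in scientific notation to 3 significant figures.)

[H⁺] = 10^(−pH) = 10^(−2.42) = 3.802e-03 M. For HA ⇌ H⁺ + A⁻, Ka = [H⁺][A⁻]/[HA] = [H⁺]² / ([HA]₀ − [H⁺]) = (3.802e-03)² / (0.09 − 3.802e-03) = 1.68e-04.

K_a = 1.68e-04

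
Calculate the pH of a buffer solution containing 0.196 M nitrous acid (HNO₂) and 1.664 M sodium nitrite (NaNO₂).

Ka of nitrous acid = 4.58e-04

pKa = -log(4.58e-04) = 3.34. pH = pKa + log([A⁻]/[HA]) = 3.34 + log(1.664/0.196)

pH = 4.27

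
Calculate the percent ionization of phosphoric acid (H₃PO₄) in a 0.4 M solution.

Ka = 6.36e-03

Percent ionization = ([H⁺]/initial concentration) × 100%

Using Ka equilibrium: x² + Ka×x - Ka×C = 0. Solving: [H⁺] = 4.7358e-02. Percent = (4.7358e-02/0.4) × 100

Percent ionization = 11.8%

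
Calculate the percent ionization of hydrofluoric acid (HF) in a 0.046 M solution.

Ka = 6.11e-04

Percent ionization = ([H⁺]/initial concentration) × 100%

Using Ka equilibrium: x² + Ka×x - Ka×C = 0. Solving: [H⁺] = 5.0048e-03. Percent = (5.0048e-03/0.046) × 100

Percent ionization = 10.9%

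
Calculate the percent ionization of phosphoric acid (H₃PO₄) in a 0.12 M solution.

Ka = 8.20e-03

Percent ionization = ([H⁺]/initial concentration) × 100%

Using Ka equilibrium: x² + Ka×x - Ka×C = 0. Solving: [H⁺] = 2.7536e-02. Percent = (2.7536e-02/0.12) × 100

Percent ionization = 22.9%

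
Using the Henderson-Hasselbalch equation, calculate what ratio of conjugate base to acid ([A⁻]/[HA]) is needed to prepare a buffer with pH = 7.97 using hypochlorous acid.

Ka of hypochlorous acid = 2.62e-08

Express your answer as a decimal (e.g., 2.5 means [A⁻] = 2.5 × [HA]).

pKa = -log(2.62e-08) = 7.5817. pH = pKa + log([A⁻]/[HA]), so log([A⁻]/[HA]) = pH − pKa = 7.97 − 7.5817 = 0.3883. [A⁻]/[HA] = 10^(0.3883) = 2.45

[A⁻]/[HA] = 2.45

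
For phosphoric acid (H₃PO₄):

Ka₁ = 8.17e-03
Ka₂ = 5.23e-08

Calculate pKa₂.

pKa₂ = -log(Ka₂) = -log(5.23e-08) = 7.28.

pK_{a2} = 7.28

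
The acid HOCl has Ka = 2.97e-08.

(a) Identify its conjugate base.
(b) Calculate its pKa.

(a) The conjugate base is formed by removing one H⁺ from HOCl, giving OCl⁻. (b) pKa = -log(Ka) = -log(2.97e-08) = 7.53.

Conjugate base: OCl⁻; pK_a = 7.53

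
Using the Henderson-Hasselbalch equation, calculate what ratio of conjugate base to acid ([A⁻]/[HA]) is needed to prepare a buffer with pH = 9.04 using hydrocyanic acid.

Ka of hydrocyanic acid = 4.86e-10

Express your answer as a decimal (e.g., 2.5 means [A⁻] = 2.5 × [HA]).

pKa = -log(4.86e-10) = 9.3134. pH = pKa + log([A⁻]/[HA]), so log([A⁻]/[HA]) = pH − pKa = 9.04 − 9.3134 = -0.2734. [A⁻]/[HA] = 10^(-0.2734) = 0.533

[A⁻]/[HA] = 0.533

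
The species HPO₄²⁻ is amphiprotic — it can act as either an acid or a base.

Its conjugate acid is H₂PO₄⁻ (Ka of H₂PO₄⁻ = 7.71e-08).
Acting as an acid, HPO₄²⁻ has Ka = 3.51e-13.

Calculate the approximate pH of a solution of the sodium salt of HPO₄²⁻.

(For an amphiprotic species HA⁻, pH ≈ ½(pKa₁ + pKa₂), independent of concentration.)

pKa₁ = -log(7.71e-08) = 7.11; pKa₂ = -log(3.51e-13) = 12.45. For an amphiprotic species, pH ≈ ½(pKa₁ + pKa₂) = ½(7.11 + 12.45) = 9.78.

pH = 9.78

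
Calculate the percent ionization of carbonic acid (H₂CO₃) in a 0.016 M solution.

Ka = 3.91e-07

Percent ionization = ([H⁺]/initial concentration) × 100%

Using Ka equilibrium: x² + Ka×x - Ka×C = 0. Solving: [H⁺] = 7.8900e-05. Percent = (7.8900e-05/0.016) × 100

Percent ionization = 0.493%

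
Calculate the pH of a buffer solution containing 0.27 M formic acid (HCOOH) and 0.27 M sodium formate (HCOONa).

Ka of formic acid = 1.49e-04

pKa = -log(1.49e-04) = 3.83. pH = pKa + log([A⁻]/[HA]) = 3.83 + log(0.27/0.27)

pH = 3.83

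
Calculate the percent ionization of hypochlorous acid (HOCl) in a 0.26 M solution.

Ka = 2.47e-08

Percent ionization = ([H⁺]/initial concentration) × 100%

Using Ka equilibrium: x² + Ka×x - Ka×C = 0. Solving: [H⁺] = 8.0125e-05. Percent = (8.0125e-05/0.26) × 100

Percent ionization = 0.0308%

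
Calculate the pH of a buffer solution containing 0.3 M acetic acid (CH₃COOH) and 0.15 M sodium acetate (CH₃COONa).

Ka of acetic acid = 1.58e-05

pKa = -log(1.58e-05) = 4.80. pH = pKa + log([A⁻]/[HA]) = 4.80 + log(0.15/0.3)

pH = 4.50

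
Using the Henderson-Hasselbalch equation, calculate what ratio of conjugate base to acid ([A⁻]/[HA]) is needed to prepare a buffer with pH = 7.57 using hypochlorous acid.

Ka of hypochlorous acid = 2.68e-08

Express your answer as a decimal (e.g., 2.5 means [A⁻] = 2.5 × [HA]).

pKa = -log(2.68e-08) = 7.5719. pH = pKa + log([A⁻]/[HA]), so log([A⁻]/[HA]) = pH − pKa = 7.57 − 7.5719 = -0.0019. [A⁻]/[HA] = 10^(-0.0019) = 0.996

[A⁻]/[HA] = 0.996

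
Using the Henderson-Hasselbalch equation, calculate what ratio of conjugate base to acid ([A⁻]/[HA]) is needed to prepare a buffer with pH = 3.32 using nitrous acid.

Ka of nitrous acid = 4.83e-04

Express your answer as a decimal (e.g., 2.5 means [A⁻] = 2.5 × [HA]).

pKa = -log(4.83e-04) = 3.3161. pH = pKa + log([A⁻]/[HA]), so log([A⁻]/[HA]) = pH − pKa = 3.32 − 3.3161 = 0.0039. [A⁻]/[HA] = 10^(0.0039) = 1.01

[A⁻]/[HA] = 1.01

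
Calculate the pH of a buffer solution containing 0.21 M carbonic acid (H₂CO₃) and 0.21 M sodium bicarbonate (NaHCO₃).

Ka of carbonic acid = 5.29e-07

pKa = -log(5.29e-07) = 6.28. pH = pKa + log([A⁻]/[HA]) = 6.28 + log(0.21/0.21)

pH = 6.28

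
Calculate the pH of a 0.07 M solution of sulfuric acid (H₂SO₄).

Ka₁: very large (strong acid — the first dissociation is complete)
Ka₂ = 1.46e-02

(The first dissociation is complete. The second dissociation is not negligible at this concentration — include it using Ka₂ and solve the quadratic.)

First dissociation is complete: [H⁺]₀ = [HSO₄⁻]₀ = C = 0.07 M. Second dissociation HSO₄⁻ ⇌ H⁺ + SO₄²⁻: let x = [SO₄²⁻]. Ka₂ = (C + x)·x / (C − x) = 1.46e-02 → x² + (C + Ka₂)·x − Ka₂·C = 0 → x² + 0.08460·x − 1.022e-03 = 0. x = (−0.08460 + √(0.08460² + 4 × 1.022e-03)) / 2 = 1.0722e-02 M. [H⁺] = C + x = 0.07 + 1.0722e-02 = 8.0722e-02 M. pH = -log(8.0722e-02) = 1.09.

pH = 1.09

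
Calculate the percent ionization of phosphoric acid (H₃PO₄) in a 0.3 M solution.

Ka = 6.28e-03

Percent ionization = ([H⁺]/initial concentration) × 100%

Using Ka equilibrium: x² + Ka×x - Ka×C = 0. Solving: [H⁺] = 4.0378e-02. Percent = (4.0378e-02/0.3) × 100

Percent ionization = 13.5%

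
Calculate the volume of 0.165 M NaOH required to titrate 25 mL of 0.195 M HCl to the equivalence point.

At equivalence: moles acid = moles base. moles HCl = 0.195 × 25/1000 = 0.004875 mol. V_base = moles / 0.165 × 1000 = 29.5 mL.

V_{base} = 29.5 mL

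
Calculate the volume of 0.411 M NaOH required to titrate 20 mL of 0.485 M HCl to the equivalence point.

At equivalence: moles acid = moles base. moles HCl = 0.485 × 20/1000 = 0.0097 mol. V_base = moles / 0.411 × 1000 = 23.6 mL.

V_{base} = 23.6 mL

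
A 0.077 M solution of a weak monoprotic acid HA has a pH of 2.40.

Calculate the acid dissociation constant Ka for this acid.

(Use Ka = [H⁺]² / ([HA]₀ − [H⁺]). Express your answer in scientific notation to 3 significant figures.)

[H⁺] = 10^(−pH) = 10^(−2.40) = 3.981e-03 M. For HA ⇌ H⁺ + A⁻, Ka = [H⁺][A⁻]/[HA] = [H⁺]² / ([HA]₀ − [H⁺]) = (3.981e-03)² / (0.077 − 3.981e-03) = 2.17e-04.

K_a = 2.17e-04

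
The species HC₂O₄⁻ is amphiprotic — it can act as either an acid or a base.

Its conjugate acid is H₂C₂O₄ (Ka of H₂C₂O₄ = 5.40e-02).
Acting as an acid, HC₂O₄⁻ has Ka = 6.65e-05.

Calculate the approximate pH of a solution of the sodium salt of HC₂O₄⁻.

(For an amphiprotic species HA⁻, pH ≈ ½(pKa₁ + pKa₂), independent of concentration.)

pKa₁ = -log(5.40e-02) = 1.27; pKa₂ = -log(6.65e-05) = 4.18. For an amphiprotic species, pH ≈ ½(pKa₁ + pKa₂) = ½(1.27 + 4.18) = 2.72.

pH = 2.72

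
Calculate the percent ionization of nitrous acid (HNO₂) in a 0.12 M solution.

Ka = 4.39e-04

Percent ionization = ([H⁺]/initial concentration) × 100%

Using Ka equilibrium: x² + Ka×x - Ka×C = 0. Solving: [H⁺] = 7.0419e-03. Percent = (7.0419e-03/0.12) × 100

Percent ionization = 5.87%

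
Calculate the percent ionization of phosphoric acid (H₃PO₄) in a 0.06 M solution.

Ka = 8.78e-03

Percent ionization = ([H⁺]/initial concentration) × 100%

Using Ka equilibrium: x² + Ka×x - Ka×C = 0. Solving: [H⁺] = 1.8978e-02. Percent = (1.8978e-02/0.06) × 100

Percent ionization = 31.6%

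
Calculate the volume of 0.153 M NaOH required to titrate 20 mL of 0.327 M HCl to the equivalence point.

At equivalence: moles acid = moles base. moles HCl = 0.327 × 20/1000 = 0.00654 mol. V_base = moles / 0.153 × 1000 = 42.7 mL.

V_{base} = 42.7 mL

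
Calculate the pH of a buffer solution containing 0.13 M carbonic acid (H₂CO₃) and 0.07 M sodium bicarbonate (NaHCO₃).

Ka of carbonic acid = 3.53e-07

pKa = -log(3.53e-07) = 6.45. pH = pKa + log([A⁻]/[HA]) = 6.45 + log(0.07/0.13)

pH = 6.18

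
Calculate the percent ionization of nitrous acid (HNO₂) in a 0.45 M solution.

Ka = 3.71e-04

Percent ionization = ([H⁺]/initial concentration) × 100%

Using Ka equilibrium: x² + Ka×x - Ka×C = 0. Solving: [H⁺] = 1.2737e-02. Percent = (1.2737e-02/0.45) × 100

Percent ionization = 2.83%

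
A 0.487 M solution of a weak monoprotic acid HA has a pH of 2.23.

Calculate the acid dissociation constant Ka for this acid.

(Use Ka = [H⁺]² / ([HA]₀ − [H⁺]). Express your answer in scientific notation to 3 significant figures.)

[H⁺] = 10^(−pH) = 10^(−2.23) = 5.888e-03 M. For HA ⇌ H⁺ + A⁻, Ka = [H⁺][A⁻]/[HA] = [H⁺]² / ([HA]₀ − [H⁺]) = (5.888e-03)² / (0.487 − 5.888e-03) = 7.21e-05.

K_a = 7.21e-05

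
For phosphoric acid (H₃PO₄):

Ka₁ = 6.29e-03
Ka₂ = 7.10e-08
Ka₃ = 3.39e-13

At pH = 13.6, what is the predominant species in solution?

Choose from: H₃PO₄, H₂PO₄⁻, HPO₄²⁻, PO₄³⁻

pKa₁ = 2.20, pKa₂ = 7.15, pKa₃ = 12.47. For a polyprotic acid the predominant species crosses at each pKa: below pKa_n the protonated form dominates, above it the deprotonated form does. At pH = 13.6, the predominant species is PO₄³⁻.

PO₄³⁻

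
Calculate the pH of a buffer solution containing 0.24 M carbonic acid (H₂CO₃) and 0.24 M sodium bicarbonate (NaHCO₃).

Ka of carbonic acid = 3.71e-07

pKa = -log(3.71e-07) = 6.43. pH = pKa + log([A⁻]/[HA]) = 6.43 + log(0.24/0.24)

pH = 6.43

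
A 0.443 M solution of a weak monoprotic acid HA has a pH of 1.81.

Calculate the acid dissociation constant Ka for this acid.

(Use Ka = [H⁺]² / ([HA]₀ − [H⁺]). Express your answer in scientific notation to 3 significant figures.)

[H⁺] = 10^(−pH) = 10^(−1.81) = 1.549e-02 M. For HA ⇌ H⁺ + A⁻, Ka = [H⁺][A⁻]/[HA] = [H⁺]² / ([HA]₀ − [H⁺]) = (1.549e-02)² / (0.443 − 1.549e-02) = 5.61e-04.

K_a = 5.61e-04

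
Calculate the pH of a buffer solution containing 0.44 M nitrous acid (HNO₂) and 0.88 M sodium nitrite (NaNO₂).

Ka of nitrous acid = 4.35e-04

pKa = -log(4.35e-04) = 3.36. pH = pKa + log([A⁻]/[HA]) = 3.36 + log(0.88/0.44)

pH = 3.66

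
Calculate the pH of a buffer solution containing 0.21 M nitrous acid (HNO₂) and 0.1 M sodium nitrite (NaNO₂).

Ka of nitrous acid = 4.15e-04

pKa = -log(4.15e-04) = 3.38. pH = pKa + log([A⁻]/[HA]) = 3.38 + log(0.1/0.21)

pH = 3.06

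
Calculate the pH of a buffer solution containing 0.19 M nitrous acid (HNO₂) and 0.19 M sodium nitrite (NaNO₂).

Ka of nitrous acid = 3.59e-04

pKa = -log(3.59e-04) = 3.44. pH = pKa + log([A⁻]/[HA]) = 3.44 + log(0.19/0.19)

pH = 3.44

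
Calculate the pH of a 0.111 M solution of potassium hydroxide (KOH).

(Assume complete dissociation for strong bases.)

[OH⁻] = 0.111 M for strong base. pOH = -log[OH⁻] = 0.95, pH = 14 - pOH

pH = 13.05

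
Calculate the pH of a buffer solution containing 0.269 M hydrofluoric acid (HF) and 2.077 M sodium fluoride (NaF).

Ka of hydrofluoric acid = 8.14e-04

pKa = -log(8.14e-04) = 3.09. pH = pKa + log([A⁻]/[HA]) = 3.09 + log(2.077/0.269)

pH = 3.98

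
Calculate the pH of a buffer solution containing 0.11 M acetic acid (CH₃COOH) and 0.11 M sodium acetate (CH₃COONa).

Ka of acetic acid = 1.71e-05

pKa = -log(1.71e-05) = 4.77. pH = pKa + log([A⁻]/[HA]) = 4.77 + log(0.11/0.11)

pH = 4.77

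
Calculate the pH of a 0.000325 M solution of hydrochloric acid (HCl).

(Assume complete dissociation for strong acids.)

[H⁺] = 0.000325 M for strong acid. pH = -log[H⁺] = -log(0.000325)

pH = 3.49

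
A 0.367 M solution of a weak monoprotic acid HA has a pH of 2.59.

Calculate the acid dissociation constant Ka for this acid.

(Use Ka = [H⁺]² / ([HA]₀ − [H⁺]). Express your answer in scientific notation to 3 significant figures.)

[H⁺] = 10^(−pH) = 10^(−2.59) = 2.570e-03 M. For HA ⇌ H⁺ + A⁻, Ka = [H⁺][A⁻]/[HA] = [H⁺]² / ([HA]₀ − [H⁺]) = (2.570e-03)² / (0.367 − 2.570e-03) = 1.81e-05.

K_a = 1.81e-05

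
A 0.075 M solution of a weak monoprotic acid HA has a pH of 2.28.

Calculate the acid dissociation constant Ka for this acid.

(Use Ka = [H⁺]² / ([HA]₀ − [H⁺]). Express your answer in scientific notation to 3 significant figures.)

[H⁺] = 10^(−pH) = 10^(−2.28) = 5.248e-03 M. For HA ⇌ H⁺ + A⁻, Ka = [H⁺][A⁻]/[HA] = [H⁺]² / ([HA]₀ − [H⁺]) = (5.248e-03)² / (0.075 − 5.248e-03) = 3.95e-04.

K_a = 3.95e-04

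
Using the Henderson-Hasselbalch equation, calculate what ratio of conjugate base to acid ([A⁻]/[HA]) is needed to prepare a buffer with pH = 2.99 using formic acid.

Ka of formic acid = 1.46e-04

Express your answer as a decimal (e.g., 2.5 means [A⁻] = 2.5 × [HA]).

pKa = -log(1.46e-04) = 3.8356. pH = pKa + log([A⁻]/[HA]), so log([A⁻]/[HA]) = pH − pKa = 2.99 − 3.8356 = -0.8456. [A⁻]/[HA] = 10^(-0.8456) = 0.143

[A⁻]/[HA] = 0.143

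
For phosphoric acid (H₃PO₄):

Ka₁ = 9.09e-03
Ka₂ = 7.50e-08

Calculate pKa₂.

pKa₂ = -log(Ka₂) = -log(7.50e-08) = 7.12.

pK_{a2} = 7.12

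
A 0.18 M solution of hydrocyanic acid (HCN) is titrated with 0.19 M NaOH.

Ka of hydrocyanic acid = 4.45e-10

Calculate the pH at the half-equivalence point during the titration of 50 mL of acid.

At half-equivalence [HA] = [A⁻], so Henderson-Hasselbalch gives pH = pKa = -log(4.45e-10) = 9.35.

pH = pKa = 9.35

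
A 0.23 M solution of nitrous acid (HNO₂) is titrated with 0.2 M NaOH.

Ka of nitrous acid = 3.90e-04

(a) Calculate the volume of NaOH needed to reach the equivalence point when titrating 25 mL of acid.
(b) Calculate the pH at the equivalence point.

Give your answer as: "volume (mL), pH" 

moles acid = 0.23 × 25/1000 = 0.00575 mol; V_base = moles/0.2 × 1000 = 28.7 mL. At equivalence only the conjugate base is present: [A⁻] = 0.00575/0.054 = 1.0698e-01 M. Kb = Kw/Ka = 2.56e-11; [OH⁻] = √(Kb × [A⁻]) = 1.6562e-06; pOH = 5.78; pH = 14 - pOH = 8.22.

V = 28.7 mL, pH = 8.22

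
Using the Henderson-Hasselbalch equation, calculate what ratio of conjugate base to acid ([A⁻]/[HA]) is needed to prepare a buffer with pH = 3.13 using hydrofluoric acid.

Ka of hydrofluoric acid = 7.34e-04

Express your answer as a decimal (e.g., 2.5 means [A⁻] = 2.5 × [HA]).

pKa = -log(7.34e-04) = 3.1343. pH = pKa + log([A⁻]/[HA]), so log([A⁻]/[HA]) = pH − pKa = 3.13 − 3.1343 = -0.0043. [A⁻]/[HA] = 10^(-0.0043) = 0.990

[A⁻]/[HA] = 0.990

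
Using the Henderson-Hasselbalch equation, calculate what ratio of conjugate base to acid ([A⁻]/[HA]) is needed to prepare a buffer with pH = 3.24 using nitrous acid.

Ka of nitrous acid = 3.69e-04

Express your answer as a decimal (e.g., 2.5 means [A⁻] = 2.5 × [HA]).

pKa = -log(3.69e-04) = 3.4330. pH = pKa + log([A⁻]/[HA]), so log([A⁻]/[HA]) = pH − pKa = 3.24 − 3.4330 = -0.1930. [A⁻]/[HA] = 10^(-0.1930) = 0.641

[A⁻]/[HA] = 0.641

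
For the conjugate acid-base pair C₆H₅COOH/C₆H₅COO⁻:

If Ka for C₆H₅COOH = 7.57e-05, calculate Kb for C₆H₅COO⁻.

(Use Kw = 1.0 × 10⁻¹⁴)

For a conjugate pair Ka × Kb = Kw, so Kb = Kw/Ka = 1.0 × 10⁻¹⁴ / 7.57e-05 = 1.32e-10.

K_b = 1.32e-10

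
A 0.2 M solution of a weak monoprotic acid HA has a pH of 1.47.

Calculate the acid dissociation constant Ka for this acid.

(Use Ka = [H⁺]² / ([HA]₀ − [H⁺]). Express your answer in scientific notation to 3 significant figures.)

[H⁺] = 10^(−pH) = 10^(−1.47) = 3.388e-02 M. For HA ⇌ H⁺ + A⁻, Ka = [H⁺][A⁻]/[HA] = [H⁺]² / ([HA]₀ − [H⁺]) = (3.388e-02)² / (0.2 − 3.388e-02) = 6.91e-03.

K_a = 6.91e-03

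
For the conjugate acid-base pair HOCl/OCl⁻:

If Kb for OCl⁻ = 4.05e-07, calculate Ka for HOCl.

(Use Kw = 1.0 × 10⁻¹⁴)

For a conjugate pair Ka × Kb = Kw, so Ka = Kw/Kb = 1.0 × 10⁻¹⁴ / 4.05e-07 = 2.47e-08.

K_a = 2.47e-08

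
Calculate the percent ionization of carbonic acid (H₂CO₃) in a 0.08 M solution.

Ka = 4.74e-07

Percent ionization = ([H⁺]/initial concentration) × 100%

Using Ka equilibrium: x² + Ka×x - Ka×C = 0. Solving: [H⁺] = 1.9449e-04. Percent = (1.9449e-04/0.08) × 100

Percent ionization = 0.243%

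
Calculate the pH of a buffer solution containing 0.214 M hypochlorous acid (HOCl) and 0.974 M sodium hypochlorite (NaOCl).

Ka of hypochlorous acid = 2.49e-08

pKa = -log(2.49e-08) = 7.60. pH = pKa + log([A⁻]/[HA]) = 7.60 + log(0.974/0.214)

pH = 8.26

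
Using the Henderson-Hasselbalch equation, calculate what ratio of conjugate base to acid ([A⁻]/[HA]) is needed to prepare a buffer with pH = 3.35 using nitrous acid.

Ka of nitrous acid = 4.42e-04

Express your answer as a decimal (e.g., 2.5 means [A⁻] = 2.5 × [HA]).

pKa = -log(4.42e-04) = 3.3546. pH = pKa + log([A⁻]/[HA]), so log([A⁻]/[HA]) = pH − pKa = 3.35 − 3.3546 = -0.0046. [A⁻]/[HA] = 10^(-0.0046) = 0.990

[A⁻]/[HA] = 0.990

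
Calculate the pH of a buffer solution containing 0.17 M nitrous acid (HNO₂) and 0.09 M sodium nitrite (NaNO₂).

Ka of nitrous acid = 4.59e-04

pKa = -log(4.59e-04) = 3.34. pH = pKa + log([A⁻]/[HA]) = 3.34 + log(0.09/0.17)

pH = 3.06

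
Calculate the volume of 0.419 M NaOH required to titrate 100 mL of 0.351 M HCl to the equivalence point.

At equivalence: moles acid = moles base. moles HCl = 0.351 × 100/1000 = 0.0351 mol. V_base = moles / 0.419 × 1000 = 83.8 mL.

V_{base} = 83.8 mL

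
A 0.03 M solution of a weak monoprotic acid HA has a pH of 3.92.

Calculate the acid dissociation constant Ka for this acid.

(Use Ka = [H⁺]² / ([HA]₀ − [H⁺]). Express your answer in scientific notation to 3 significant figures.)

[H⁺] = 10^(−pH) = 10^(−3.92) = 1.202e-04 M. For HA ⇌ H⁺ + A⁻, Ka = [H⁺][A⁻]/[HA] = [H⁺]² / ([HA]₀ − [H⁺]) = (1.202e-04)² / (0.03 − 1.202e-04) = 4.84e-07.

K_a = 4.84e-07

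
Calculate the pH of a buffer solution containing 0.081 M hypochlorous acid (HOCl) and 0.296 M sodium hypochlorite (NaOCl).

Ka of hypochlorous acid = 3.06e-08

pKa = -log(3.06e-08) = 7.51. pH = pKa + log([A⁻]/[HA]) = 7.51 + log(0.296/0.081)

pH = 8.08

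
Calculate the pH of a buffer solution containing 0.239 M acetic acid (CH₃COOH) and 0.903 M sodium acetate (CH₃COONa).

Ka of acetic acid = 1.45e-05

pKa = -log(1.45e-05) = 4.84. pH = pKa + log([A⁻]/[HA]) = 4.84 + log(0.903/0.239)

pH = 5.42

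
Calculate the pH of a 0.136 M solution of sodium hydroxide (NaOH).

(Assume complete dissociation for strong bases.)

[OH⁻] = 0.136 M for strong base. pOH = -log[OH⁻] = 0.87, pH = 14 - pOH

pH = 13.13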